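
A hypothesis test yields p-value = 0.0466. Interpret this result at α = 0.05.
Since p = 0.0466 < α = 0.05, reject H₀.
There is sufficient evidence to reject the null hypothesis; the result is statistically significant at the 0.05 level.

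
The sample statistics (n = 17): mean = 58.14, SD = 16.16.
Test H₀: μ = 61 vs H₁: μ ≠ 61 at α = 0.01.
One-sample t-test:
H₀: μ = 61
H₁: μ ≠ 61
df = n - 1 = 16
t = (x̄ - μ₀) / (s/√n) = (58.14 - 61) / (16.16/√17) = -0.730
p-value = 0.4761

Since p-value > α = 0.01, we fail to reject H₀.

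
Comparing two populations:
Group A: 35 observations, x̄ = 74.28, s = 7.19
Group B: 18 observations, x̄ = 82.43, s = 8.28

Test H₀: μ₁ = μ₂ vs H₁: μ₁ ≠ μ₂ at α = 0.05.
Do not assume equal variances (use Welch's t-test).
Welch's two-sample t-test:
H₀: μ₁ = μ₂
H₁: μ₁ ≠ μ₂
s₁²/n₁ = 7.19²/35 = 1.4770,  s₂²/n₂ = 8.28²/18 = 3.8088
SE = √(s₁²/n₁ + s₂²/n₂) = √(1.4770 + 3.8088) = 2.2991
df (Welch-Satterthwaite) = (s₁²/n₁ + s₂²/n₂)² / [(s₁²/n₁)²/(n₁-1) + (s₂²/n₂)²/(n₂-1)] ≈ 30.45
t = (x̄₁ - x̄₂) / SE = (74.28 - 82.43) / 2.2991 = -8.15 / 2.2991 = -3.545
p-value = 0.0013

Since p-value < α = 0.05, we reject H₀.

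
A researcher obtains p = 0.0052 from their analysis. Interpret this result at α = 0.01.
Since p = 0.0052 < α = 0.01, reject H₀.
There is sufficient evidence to reject the null hypothesis; the result is statistically significant at the 0.01 level.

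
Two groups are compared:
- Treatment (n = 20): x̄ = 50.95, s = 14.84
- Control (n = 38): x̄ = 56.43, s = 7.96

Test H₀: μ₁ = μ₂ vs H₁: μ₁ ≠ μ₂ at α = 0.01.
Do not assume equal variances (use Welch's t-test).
Welch's two-sample t-test:
H₀: μ₁ = μ₂
H₁: μ₁ ≠ μ₂
s₁²/n₁ = 14.84²/20 = 11.0113,  s₂²/n₂ = 7.96²/38 = 1.6674
SE = √(s₁²/n₁ + s₂²/n₂) = √(11.0113 + 1.6674) = 3.5607
df (Welch-Satterthwaite) = (s₁²/n₁ + s₂²/n₂)² / [(s₁²/n₁)²/(n₁-1) + (s₂²/n₂)²/(n₂-1)] ≈ 24.90
t = (x̄₁ - x̄₂) / SE = (50.95 - 56.43) / 3.5607 = -5.48 / 3.5607 = -1.539
p-value = 0.1364

Since p-value > α = 0.01, we fail to reject H₀.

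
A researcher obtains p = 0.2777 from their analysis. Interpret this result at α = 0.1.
Since p = 0.2777 > α = 0.1, fail to reject H₀.
There is insufficient evidence to reject the null hypothesis; the result is not statistically significant at the 0.1 level.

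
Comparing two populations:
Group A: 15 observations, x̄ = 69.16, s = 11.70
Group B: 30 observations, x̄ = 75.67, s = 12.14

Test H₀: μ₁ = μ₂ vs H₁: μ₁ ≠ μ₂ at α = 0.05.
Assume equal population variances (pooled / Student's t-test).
Student's two-sample t-test (equal variances):
H₀: μ₁ = μ₂
H₁: μ₁ ≠ μ₂
df = n₁ + n₂ - 2 = 43
Pooled variance s_p² = [(n₁-1)s₁² + (n₂-1)s₂²] / (n₁ + n₂ - 2) = [(14)(11.70²) + (29)(12.14²)] / 43 = 143.9644
SE = √(s_p²(1/n₁ + 1/n₂)) = √(143.9644 × (1/15 + 1/30)) = 3.7943
t = (x̄₁ - x̄₂) / SE = (69.16 - 75.67) / 3.7943 = -6.51 / 3.7943 = -1.716
p-value = 0.0934

Since p-value > α = 0.05, we fail to reject H₀.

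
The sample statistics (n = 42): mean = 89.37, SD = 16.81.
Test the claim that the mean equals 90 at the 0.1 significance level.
One-sample t-test:
H₀: μ = 90
H₁: μ ≠ 90
df = n - 1 = 41
t = (x̄ - μ₀) / (s/√n) = (89.37 - 90) / (16.81/√42) = -0.243
p-value = 0.8093

Since p-value > α = 0.1, we fail to reject H₀.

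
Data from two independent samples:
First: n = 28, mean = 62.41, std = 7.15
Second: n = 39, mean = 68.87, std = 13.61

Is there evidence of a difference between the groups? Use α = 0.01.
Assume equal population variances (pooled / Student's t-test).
Student's two-sample t-test (equal variances):
H₀: μ₁ = μ₂
H₁: μ₁ ≠ μ₂
df = n₁ + n₂ - 2 = 65
Pooled variance s_p² = [(n₁-1)s₁² + (n₂-1)s₂²] / (n₁ + n₂ - 2) = [(27)(7.15²) + (38)(13.61²)] / 65 = 129.5250
SE = √(s_p²(1/n₁ + 1/n₂)) = √(129.5250 × (1/28 + 1/39)) = 2.8191
t = (x̄₁ - x̄₂) / SE = (62.41 - 68.87) / 2.8191 = -6.46 / 2.8191 = -2.292
p-value = 0.0252

Since p-value > α = 0.01, we fail to reject H₀.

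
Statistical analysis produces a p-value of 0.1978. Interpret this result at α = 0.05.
Since p = 0.1978 > α = 0.05, fail to reject H₀.
There is insufficient evidence to reject the null hypothesis; the result is not statistically significant at the 0.05 level.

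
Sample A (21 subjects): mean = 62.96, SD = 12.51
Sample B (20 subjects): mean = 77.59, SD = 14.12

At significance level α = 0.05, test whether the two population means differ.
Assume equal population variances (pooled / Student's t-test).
Student's two-sample t-test (equal variances):
H₀: μ₁ = μ₂
H₁: μ₁ ≠ μ₂
df = n₁ + n₂ - 2 = 39
Pooled variance s_p² = [(n₁-1)s₁² + (n₂-1)s₂²] / (n₁ + n₂ - 2) = [(20)(12.51²) + (19)(14.12²)] / 39 = 177.3876
SE = √(s_p²(1/n₁ + 1/n₂)) = √(177.3876 × (1/21 + 1/20)) = 4.1613
t = (x̄₁ - x̄₂) / SE = (62.96 - 77.59) / 4.1613 = -14.63 / 4.1613 = -3.516
p-value = 0.0011

Since p-value < α = 0.05, we reject H₀.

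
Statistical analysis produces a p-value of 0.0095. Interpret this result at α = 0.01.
Since p = 0.0095 < α = 0.01, reject H₀.
There is sufficient evidence to reject the null hypothesis; the result is statistically significant at the 0.01 level.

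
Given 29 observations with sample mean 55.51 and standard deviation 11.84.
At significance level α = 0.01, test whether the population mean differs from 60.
One-sample t-test:
H₀: μ = 60
H₁: μ ≠ 60
df = n - 1 = 28
t = (x̄ - μ₀) / (s/√n) = (55.51 - 60) / (11.84/√29) = -2.042
p-value = 0.0507

Since p-value > α = 0.01, we fail to reject H₀.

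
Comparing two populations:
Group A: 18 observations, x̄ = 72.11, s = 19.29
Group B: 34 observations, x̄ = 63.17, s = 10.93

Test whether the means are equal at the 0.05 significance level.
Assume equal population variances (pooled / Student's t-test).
Student's two-sample t-test (equal variances):
H₀: μ₁ = μ₂
H₁: μ₁ ≠ μ₂
df = n₁ + n₂ - 2 = 50
Pooled variance s_p² = [(n₁-1)s₁² + (n₂-1)s₂²] / (n₁ + n₂ - 2) = [(17)(19.29²) + (33)(10.93²)] / 50 = 205.3622
SE = √(s_p²(1/n₁ + 1/n₂)) = √(205.3622 × (1/18 + 1/34)) = 4.1772
t = (x̄₁ - x̄₂) / SE = (72.11 - 63.17) / 4.1772 = 8.94 / 4.1772 = 2.140
p-value = 0.0372

Since p-value < α = 0.05, we reject H₀.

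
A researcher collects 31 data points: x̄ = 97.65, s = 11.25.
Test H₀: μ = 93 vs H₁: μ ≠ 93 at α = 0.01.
One-sample t-test:
H₀: μ = 93
H₁: μ ≠ 93
df = n - 1 = 30
t = (x̄ - μ₀) / (s/√n) = (97.65 - 93) / (11.25/√31) = 2.301
p-value = 0.0285

Since p-value > α = 0.01, we fail to reject H₀.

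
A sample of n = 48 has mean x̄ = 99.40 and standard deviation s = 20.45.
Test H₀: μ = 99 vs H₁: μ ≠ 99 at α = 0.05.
One-sample t-test:
H₀: μ = 99
H₁: μ ≠ 99
df = n - 1 = 47
t = (x̄ - μ₀) / (s/√n) = (99.40 - 99) / (20.45/√48) = 0.136
p-value = 0.8928

Since p-value > α = 0.05, we fail to reject H₀.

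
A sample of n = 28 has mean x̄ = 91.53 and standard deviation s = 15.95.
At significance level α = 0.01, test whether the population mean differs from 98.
One-sample t-test:
H₀: μ = 98
H₁: μ ≠ 98
df = n - 1 = 27
t = (x̄ - μ₀) / (s/√n) = (91.53 - 98) / (15.95/√28) = -2.146
p-value = 0.0410

Since p-value > α = 0.01, we fail to reject H₀.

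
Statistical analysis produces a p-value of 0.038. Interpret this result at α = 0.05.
Since p = 0.038 < α = 0.05, reject H₀.
There is sufficient evidence to reject the null hypothesis; the result is statistically significant at the 0.05 level.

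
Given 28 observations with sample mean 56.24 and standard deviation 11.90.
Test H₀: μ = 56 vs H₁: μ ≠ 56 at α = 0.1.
One-sample t-test:
H₀: μ = 56
H₁: μ ≠ 56
df = n - 1 = 27
t = (x̄ - μ₀) / (s/√n) = (56.24 - 56) / (11.90/√28) = 0.107
p-value = 0.9158

Since p-value > α = 0.1, we fail to reject H₀.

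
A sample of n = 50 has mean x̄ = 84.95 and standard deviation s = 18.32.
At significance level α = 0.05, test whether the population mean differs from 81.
One-sample t-test:
H₀: μ = 81
H₁: μ ≠ 81
df = n - 1 = 49
t = (x̄ - μ₀) / (s/√n) = (84.95 - 81) / (18.32/√50) = 1.525
p-value = 0.1338

Since p-value > α = 0.05, we fail to reject H₀.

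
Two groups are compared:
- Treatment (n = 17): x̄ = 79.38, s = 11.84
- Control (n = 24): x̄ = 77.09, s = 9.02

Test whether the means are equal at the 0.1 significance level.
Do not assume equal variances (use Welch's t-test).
Welch's two-sample t-test:
H₀: μ₁ = μ₂
H₁: μ₁ ≠ μ₂
s₁²/n₁ = 11.84²/17 = 8.2462,  s₂²/n₂ = 9.02²/24 = 3.3900
SE = √(s₁²/n₁ + s₂²/n₂) = √(8.2462 + 3.3900) = 3.4112
df (Welch-Satterthwaite) = (s₁²/n₁ + s₂²/n₂)² / [(s₁²/n₁)²/(n₁-1) + (s₂²/n₂)²/(n₂-1)] ≈ 28.51
t = (x̄₁ - x̄₂) / SE = (79.38 - 77.09) / 3.4112 = 2.29 / 3.4112 = 0.671
p-value = 0.5074

Since p-value > α = 0.1, we fail to reject H₀.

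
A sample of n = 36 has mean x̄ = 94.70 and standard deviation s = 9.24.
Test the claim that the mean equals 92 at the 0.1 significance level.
One-sample t-test:
H₀: μ = 92
H₁: μ ≠ 92
df = n - 1 = 35
t = (x̄ - μ₀) / (s/√n) = (94.70 - 92) / (9.24/√36) = 1.753
p-value = 0.0883

Since p-value < α = 0.1, we reject H₀.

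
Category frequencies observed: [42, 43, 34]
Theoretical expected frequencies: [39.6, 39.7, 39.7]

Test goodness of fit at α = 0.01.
Chi-square goodness of fit test:
H₀: observed counts match expected distribution
H₁: observed counts differ from expected distribution
df = k - 1 = 2
χ² = Σ(O - E)²/E
   = (42 - 39.6)²/39.6 + (43 - 39.7)²/39.7 + (34 - 39.7)²/39.7
   = 0.145 + 0.274 + 0.818
   = 1.24
p-value = 0.5384

Since p-value > α = 0.01, we fail to reject H₀.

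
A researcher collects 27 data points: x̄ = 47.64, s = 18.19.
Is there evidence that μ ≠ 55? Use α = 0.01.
One-sample t-test:
H₀: μ = 55
H₁: μ ≠ 55
df = n - 1 = 26
t = (x̄ - μ₀) / (s/√n) = (47.64 - 55) / (18.19/√27) = -2.102
p-value = 0.0453

Since p-value > α = 0.01, we fail to reject H₀.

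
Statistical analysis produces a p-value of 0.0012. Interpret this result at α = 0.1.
Since p = 0.0012 < α = 0.1, reject H₀.
There is sufficient evidence to reject the null hypothesis; the result is statistically significant at the 0.1 level.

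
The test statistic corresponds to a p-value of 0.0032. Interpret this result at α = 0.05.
Since p = 0.0032 < α = 0.05, reject H₀.
There is sufficient evidence to reject the null hypothesis; the result is statistically significant at the 0.05 level.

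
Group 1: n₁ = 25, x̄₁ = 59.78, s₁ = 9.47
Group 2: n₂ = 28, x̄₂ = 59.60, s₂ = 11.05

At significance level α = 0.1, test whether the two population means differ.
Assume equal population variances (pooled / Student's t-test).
Student's two-sample t-test (equal variances):
H₀: μ₁ = μ₂
H₁: μ₁ ≠ μ₂
df = n₁ + n₂ - 2 = 51
Pooled variance s_p² = [(n₁-1)s₁² + (n₂-1)s₂²] / (n₁ + n₂ - 2) = [(24)(9.47²) + (27)(11.05²)] / 51 = 106.8453
SE = √(s_p²(1/n₁ + 1/n₂)) = √(106.8453 × (1/25 + 1/28)) = 2.8442
t = (x̄₁ - x̄₂) / SE = (59.78 - 59.60) / 2.8442 = 0.18 / 2.8442 = 0.063
p-value = 0.9498

Since p-value > α = 0.1, we fail to reject H₀.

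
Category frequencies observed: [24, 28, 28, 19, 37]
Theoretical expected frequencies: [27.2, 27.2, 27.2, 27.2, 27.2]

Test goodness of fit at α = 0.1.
Chi-square goodness of fit test:
H₀: observed counts match expected distribution
H₁: observed counts differ from expected distribution
df = k - 1 = 4
χ² = Σ(O - E)²/E
   = (24 - 27.2)²/27.2 + (28 - 27.2)²/27.2 + (28 - 27.2)²/27.2 + (19 - 27.2)²/27.2 + (37 - 27.2)²/27.2
   = 0.376 + 0.024 + 0.024 + 2.472 + 3.531
   = 6.43
p-value = 0.1695

Since p-value > α = 0.1, we fail to reject H₀.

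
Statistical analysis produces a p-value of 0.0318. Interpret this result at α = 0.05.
Since p = 0.0318 < α = 0.05, reject H₀.
There is sufficient evidence to reject the null hypothesis; the result is statistically significant at the 0.05 level.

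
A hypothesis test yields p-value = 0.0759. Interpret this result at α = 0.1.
Since p = 0.0759 < α = 0.1, reject H₀.
There is sufficient evidence to reject the null hypothesis; the result is statistically significant at the 0.1 level.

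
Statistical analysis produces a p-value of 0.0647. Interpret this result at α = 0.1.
Since p = 0.0647 < α = 0.1, reject H₀.
There is sufficient evidence to reject the null hypothesis; the result is statistically significant at the 0.1 level.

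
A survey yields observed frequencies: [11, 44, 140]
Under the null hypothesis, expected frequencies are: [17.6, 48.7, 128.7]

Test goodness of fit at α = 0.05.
Chi-square goodness of fit test:
H₀: observed counts match expected distribution
H₁: observed counts differ from expected distribution
df = k - 1 = 2
χ² = Σ(O - E)²/E
   = (11 - 17.6)²/17.6 + (44 - 48.7)²/48.7 + (140 - 128.7)²/128.7
   = 2.475 + 0.454 + 0.992
   = 3.92
p-value = 0.1408

Since p-value > α = 0.05, we fail to reject H₀.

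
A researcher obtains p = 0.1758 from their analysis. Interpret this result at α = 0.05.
Since p = 0.1758 > α = 0.05, fail to reject H₀.
There is insufficient evidence to reject the null hypothesis; the result is not statistically significant at the 0.05 level.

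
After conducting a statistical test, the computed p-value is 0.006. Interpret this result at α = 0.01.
Since p = 0.006 < α = 0.01, reject H₀.
There is sufficient evidence to reject the null hypothesis; the result is statistically significant at the 0.01 level.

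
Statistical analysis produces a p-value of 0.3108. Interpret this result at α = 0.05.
Since p = 0.3108 > α = 0.05, fail to reject H₀.
There is insufficient evidence to reject the null hypothesis; the result is not statistically significant at the 0.05 level.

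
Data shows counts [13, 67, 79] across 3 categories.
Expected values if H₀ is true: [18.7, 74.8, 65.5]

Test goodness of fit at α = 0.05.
Chi-square goodness of fit test:
H₀: observed counts match expected distribution
H₁: observed counts differ from expected distribution
df = k - 1 = 2
χ² = Σ(O - E)²/E
   = (13 - 18.7)²/18.7 + (67 - 74.8)²/74.8 + (79 - 65.5)²/65.5
   = 1.737 + 0.813 + 2.782
   = 5.33
p-value = 0.0695

Since p-value > α = 0.05, we fail to reject H₀.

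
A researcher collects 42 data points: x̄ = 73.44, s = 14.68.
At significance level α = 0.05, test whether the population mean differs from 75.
One-sample t-test:
H₀: μ = 75
H₁: μ ≠ 75
df = n - 1 = 41
t = (x̄ - μ₀) / (s/√n) = (73.44 - 75) / (14.68/√42) = -0.689
p-value = 0.4949

Since p-value > α = 0.05, we fail to reject H₀.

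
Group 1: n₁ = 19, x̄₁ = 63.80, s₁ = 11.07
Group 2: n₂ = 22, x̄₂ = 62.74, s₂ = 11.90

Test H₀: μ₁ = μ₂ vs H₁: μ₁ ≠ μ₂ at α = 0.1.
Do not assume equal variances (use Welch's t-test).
Welch's two-sample t-test:
H₀: μ₁ = μ₂
H₁: μ₁ ≠ μ₂
s₁²/n₁ = 11.07²/19 = 6.4497,  s₂²/n₂ = 11.90²/22 = 6.4368
SE = √(s₁²/n₁ + s₂²/n₂) = √(6.4497 + 6.4368) = 3.5898
df (Welch-Satterthwaite) = (s₁²/n₁ + s₂²/n₂)² / [(s₁²/n₁)²/(n₁-1) + (s₂²/n₂)²/(n₂-1)] ≈ 38.76
t = (x̄₁ - x̄₂) / SE = (63.80 - 62.74) / 3.5898 = 1.06 / 3.5898 = 0.295
p-value = 0.7694

Since p-value > α = 0.1, we fail to reject H₀.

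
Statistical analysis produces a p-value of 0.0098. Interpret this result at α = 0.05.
Since p = 0.0098 < α = 0.05, reject H₀.
There is sufficient evidence to reject the null hypothesis; the result is statistically significant at the 0.05 level.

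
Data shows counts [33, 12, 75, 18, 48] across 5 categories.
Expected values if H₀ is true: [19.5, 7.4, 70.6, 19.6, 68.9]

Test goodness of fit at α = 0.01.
Chi-square goodness of fit test:
H₀: observed counts match expected distribution
H₁: observed counts differ from expected distribution
df = k - 1 = 4
χ² = Σ(O - E)²/E
   = (33 - 19.5)²/19.5 + (12 - 7.4)²/7.4 + (75 - 70.6)²/70.6 + (18 - 19.6)²/19.6 + (48 - 68.9)²/68.9
   = 9.346 + 2.859 + 0.274 + 0.131 + 6.340
   = 18.95
p-value = 0.0008

Since p-value < α = 0.01, we reject H₀.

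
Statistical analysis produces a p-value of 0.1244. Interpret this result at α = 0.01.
Since p = 0.1244 > α = 0.01, fail to reject H₀.
There is insufficient evidence to reject the null hypothesis; the result is not statistically significant at the 0.01 level.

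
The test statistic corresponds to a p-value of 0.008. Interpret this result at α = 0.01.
Since p = 0.008 < α = 0.01, reject H₀.
There is sufficient evidence to reject the null hypothesis; the result is statistically significant at the 0.01 level.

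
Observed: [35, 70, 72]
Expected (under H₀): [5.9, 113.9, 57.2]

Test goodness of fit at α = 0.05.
Chi-square goodness of fit test:
H₀: observed counts match expected distribution
H₁: observed counts differ from expected distribution
df = k - 1 = 2
χ² = Σ(O - E)²/E
   = (35 - 5.9)²/5.9 + (70 - 113.9)²/113.9 + (72 - 57.2)²/57.2
   = 143.527 + 16.920 + 3.829
   = 164.28
p-value < 0.0001

Since p-value < α = 0.05, we reject H₀.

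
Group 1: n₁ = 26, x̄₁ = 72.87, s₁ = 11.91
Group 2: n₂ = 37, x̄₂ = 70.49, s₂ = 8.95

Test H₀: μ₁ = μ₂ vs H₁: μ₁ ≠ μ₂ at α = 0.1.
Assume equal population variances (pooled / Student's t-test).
Student's two-sample t-test (equal variances):
H₀: μ₁ = μ₂
H₁: μ₁ ≠ μ₂
df = n₁ + n₂ - 2 = 61
Pooled variance s_p² = [(n₁-1)s₁² + (n₂-1)s₂²] / (n₁ + n₂ - 2) = [(25)(11.91²) + (36)(8.95²)] / 61 = 105.4081
SE = √(s_p²(1/n₁ + 1/n₂)) = √(105.4081 × (1/26 + 1/37)) = 2.6274
t = (x̄₁ - x̄₂) / SE = (72.87 - 70.49) / 2.6274 = 2.38 / 2.6274 = 0.906
p-value = 0.3686

Since p-value > α = 0.1, we fail to reject H₀.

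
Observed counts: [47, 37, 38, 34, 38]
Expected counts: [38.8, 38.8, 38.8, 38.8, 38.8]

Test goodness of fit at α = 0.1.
Chi-square goodness of fit test:
H₀: observed counts match expected distribution
H₁: observed counts differ from expected distribution
df = k - 1 = 4
χ² = Σ(O - E)²/E
   = (47 - 38.8)²/38.8 + (37 - 38.8)²/38.8 + (38 - 38.8)²/38.8 + (34 - 38.8)²/38.8 + (38 - 38.8)²/38.8
   = 1.733 + 0.084 + 0.016 + 0.594 + 0.016
   = 2.44
p-value = 0.6548

Since p-value > α = 0.1, we fail to reject H₀.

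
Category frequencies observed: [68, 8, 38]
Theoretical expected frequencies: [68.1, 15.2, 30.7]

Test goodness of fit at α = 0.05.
Chi-square goodness of fit test:
H₀: observed counts match expected distribution
H₁: observed counts differ from expected distribution
df = k - 1 = 2
χ² = Σ(O - E)²/E
   = (68 - 68.1)²/68.1 + (8 - 15.2)²/15.2 + (38 - 30.7)²/30.7
   = 0.000 + 3.411 + 1.736
   = 5.15
p-value = 0.0763

Since p-value > α = 0.05, we fail to reject H₀.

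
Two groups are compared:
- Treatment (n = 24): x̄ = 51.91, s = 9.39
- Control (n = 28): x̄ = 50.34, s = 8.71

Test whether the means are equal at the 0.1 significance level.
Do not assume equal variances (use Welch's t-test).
Welch's two-sample t-test:
H₀: μ₁ = μ₂
H₁: μ₁ ≠ μ₂
s₁²/n₁ = 9.39²/24 = 3.6738,  s₂²/n₂ = 8.71²/28 = 2.7094
SE = √(s₁²/n₁ + s₂²/n₂) = √(3.6738 + 2.7094) = 2.5265
df (Welch-Satterthwaite) = (s₁²/n₁ + s₂²/n₂)² / [(s₁²/n₁)²/(n₁-1) + (s₂²/n₂)²/(n₂-1)] ≈ 47.45
t = (x̄₁ - x̄₂) / SE = (51.91 - 50.34) / 2.5265 = 1.57 / 2.5265 = 0.621
p-value = 0.5373

Since p-value > α = 0.1, we fail to reject H₀.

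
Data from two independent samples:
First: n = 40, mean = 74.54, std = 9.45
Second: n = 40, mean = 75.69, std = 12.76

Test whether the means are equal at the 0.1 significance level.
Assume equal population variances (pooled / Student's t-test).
Student's two-sample t-test (equal variances):
H₀: μ₁ = μ₂
H₁: μ₁ ≠ μ₂
df = n₁ + n₂ - 2 = 78
Pooled variance s_p² = [(n₁-1)s₁² + (n₂-1)s₂²] / (n₁ + n₂ - 2) = [(39)(9.45²) + (39)(12.76²)] / 78 = 126.0601
SE = √(s_p²(1/n₁ + 1/n₂)) = √(126.0601 × (1/40 + 1/40)) = 2.5106
t = (x̄₁ - x̄₂) / SE = (74.54 - 75.69) / 2.5106 = -1.15 / 2.5106 = -0.458
p-value = 0.6482

Since p-value > α = 0.1, we fail to reject H₀.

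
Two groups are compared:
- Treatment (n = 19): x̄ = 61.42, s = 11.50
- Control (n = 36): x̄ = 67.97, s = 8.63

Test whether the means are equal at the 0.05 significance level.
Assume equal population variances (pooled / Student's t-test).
Student's two-sample t-test (equal variances):
H₀: μ₁ = μ₂
H₁: μ₁ ≠ μ₂
df = n₁ + n₂ - 2 = 53
Pooled variance s_p² = [(n₁-1)s₁² + (n₂-1)s₂²] / (n₁ + n₂ - 2) = [(18)(11.50²) + (35)(8.63²)] / 53 = 94.0980
SE = √(s_p²(1/n₁ + 1/n₂)) = √(94.0980 × (1/19 + 1/36)) = 2.7507
t = (x̄₁ - x̄₂) / SE = (61.42 - 67.97) / 2.7507 = -6.55 / 2.7507 = -2.381
p-value = 0.0209

Since p-value < α = 0.05, we reject H₀.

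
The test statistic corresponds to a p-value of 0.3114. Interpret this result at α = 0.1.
Since p = 0.3114 > α = 0.1, fail to reject H₀.
There is insufficient evidence to reject the null hypothesis; the result is not statistically significant at the 0.1 level.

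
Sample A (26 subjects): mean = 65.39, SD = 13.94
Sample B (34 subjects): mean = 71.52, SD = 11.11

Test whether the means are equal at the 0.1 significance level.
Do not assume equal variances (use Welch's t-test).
Welch's two-sample t-test:
H₀: μ₁ = μ₂
H₁: μ₁ ≠ μ₂
s₁²/n₁ = 13.94²/26 = 7.4740,  s₂²/n₂ = 11.11²/34 = 3.6304
SE = √(s₁²/n₁ + s₂²/n₂) = √(7.4740 + 3.6304) = 3.3323
df (Welch-Satterthwaite) = (s₁²/n₁ + s₂²/n₂)² / [(s₁²/n₁)²/(n₁-1) + (s₂²/n₂)²/(n₂-1)] ≈ 46.82
t = (x̄₁ - x̄₂) / SE = (65.39 - 71.52) / 3.3323 = -6.13 / 3.3323 = -1.840
p-value = 0.0722

Since p-value < α = 0.1, we reject H₀.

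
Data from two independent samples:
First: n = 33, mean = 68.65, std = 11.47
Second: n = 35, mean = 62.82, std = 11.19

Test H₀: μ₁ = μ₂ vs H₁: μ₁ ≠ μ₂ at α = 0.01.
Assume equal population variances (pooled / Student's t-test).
Student's two-sample t-test (equal variances):
H₀: μ₁ = μ₂
H₁: μ₁ ≠ μ₂
df = n₁ + n₂ - 2 = 66
Pooled variance s_p² = [(n₁-1)s₁² + (n₂-1)s₂²] / (n₁ + n₂ - 2) = [(32)(11.47²) + (34)(11.19²)] / 66 = 128.2924
SE = √(s_p²(1/n₁ + 1/n₂)) = √(128.2924 × (1/33 + 1/35)) = 2.7483
t = (x̄₁ - x̄₂) / SE = (68.65 - 62.82) / 2.7483 = 5.83 / 2.7483 = 2.121
p-value = 0.0377

Since p-value > α = 0.01, we fail to reject H₀.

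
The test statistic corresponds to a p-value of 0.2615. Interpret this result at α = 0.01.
Since p = 0.2615 > α = 0.01, fail to reject H₀.
There is insufficient evidence to reject the null hypothesis; the result is not statistically significant at the 0.01 level.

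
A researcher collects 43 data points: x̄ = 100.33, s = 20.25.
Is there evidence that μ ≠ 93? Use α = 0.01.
One-sample t-test:
H₀: μ = 93
H₁: μ ≠ 93
df = n - 1 = 42
t = (x̄ - μ₀) / (s/√n) = (100.33 - 93) / (20.25/√43) = 2.374
p-value = 0.0223

Since p-value > α = 0.01, we fail to reject H₀.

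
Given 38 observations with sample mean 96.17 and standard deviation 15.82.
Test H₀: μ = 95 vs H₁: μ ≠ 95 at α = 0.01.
One-sample t-test:
H₀: μ = 95
H₁: μ ≠ 95
df = n - 1 = 37
t = (x̄ - μ₀) / (s/√n) = (96.17 - 95) / (15.82/√38) = 0.456
p-value = 0.6511

Since p-value > α = 0.01, we fail to reject H₀.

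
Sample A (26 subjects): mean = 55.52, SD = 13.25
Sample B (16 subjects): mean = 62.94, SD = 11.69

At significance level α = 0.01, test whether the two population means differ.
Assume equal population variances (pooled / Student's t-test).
Student's two-sample t-test (equal variances):
H₀: μ₁ = μ₂
H₁: μ₁ ≠ μ₂
df = n₁ + n₂ - 2 = 40
Pooled variance s_p² = [(n₁-1)s₁² + (n₂-1)s₂²] / (n₁ + n₂ - 2) = [(25)(13.25²) + (15)(11.69²)] / 40 = 160.9726
SE = √(s_p²(1/n₁ + 1/n₂)) = √(160.9726 × (1/26 + 1/16)) = 4.0314
t = (x̄₁ - x̄₂) / SE = (55.52 - 62.94) / 4.0314 = -7.42 / 4.0314 = -1.841
p-value = 0.0731

Since p-value > α = 0.01, we fail to reject H₀.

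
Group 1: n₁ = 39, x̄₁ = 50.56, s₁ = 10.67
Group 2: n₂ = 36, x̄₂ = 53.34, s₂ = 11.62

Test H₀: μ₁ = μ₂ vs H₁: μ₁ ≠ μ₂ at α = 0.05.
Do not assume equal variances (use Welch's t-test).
Welch's two-sample t-test:
H₀: μ₁ = μ₂
H₁: μ₁ ≠ μ₂
s₁²/n₁ = 10.67²/39 = 2.9192,  s₂²/n₂ = 11.62²/36 = 3.7507
SE = √(s₁²/n₁ + s₂²/n₂) = √(2.9192 + 3.7507) = 2.5826
df (Welch-Satterthwaite) = (s₁²/n₁ + s₂²/n₂)² / [(s₁²/n₁)²/(n₁-1) + (s₂²/n₂)²/(n₂-1)] ≈ 71.04
t = (x̄₁ - x̄₂) / SE = (50.56 - 53.34) / 2.5826 = -2.78 / 2.5826 = -1.076
p-value = 0.2854

Since p-value > α = 0.05, we fail to reject H₀.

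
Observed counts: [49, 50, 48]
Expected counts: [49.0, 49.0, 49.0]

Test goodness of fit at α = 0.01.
Chi-square goodness of fit test:
H₀: observed counts match expected distribution
H₁: observed counts differ from expected distribution
df = k - 1 = 2
χ² = Σ(O - E)²/E
   = (49 - 49.0)²/49.0 + (50 - 49.0)²/49.0 + (48 - 49.0)²/49.0
   = 0.000 + 0.020 + 0.020
   = 0.04
p-value = 0.9798

Since p-value > α = 0.01, we fail to reject H₀.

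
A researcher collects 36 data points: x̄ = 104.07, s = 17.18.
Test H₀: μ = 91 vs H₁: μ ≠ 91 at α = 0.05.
One-sample t-test:
H₀: μ = 91
H₁: μ ≠ 91
df = n - 1 = 35
t = (x̄ - μ₀) / (s/√n) = (104.07 - 91) / (17.18/√36) = 4.565
p-value = 0.0001

Since p-value < α = 0.05, we reject H₀.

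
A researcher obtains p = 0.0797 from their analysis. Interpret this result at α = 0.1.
Since p = 0.0797 < α = 0.1, reject H₀.
There is sufficient evidence to reject the null hypothesis; the result is statistically significant at the 0.1 level.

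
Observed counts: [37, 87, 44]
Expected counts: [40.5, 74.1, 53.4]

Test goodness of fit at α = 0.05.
Chi-square goodness of fit test:
H₀: observed counts match expected distribution
H₁: observed counts differ from expected distribution
df = k - 1 = 2
χ² = Σ(O - E)²/E
   = (37 - 40.5)²/40.5 + (87 - 74.1)²/74.1 + (44 - 53.4)²/53.4
   = 0.302 + 2.246 + 1.655
   = 4.20
p-value = 0.1223

Since p-value > α = 0.05, we fail to reject H₀.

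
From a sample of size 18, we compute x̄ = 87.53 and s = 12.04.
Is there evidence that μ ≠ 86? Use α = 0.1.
One-sample t-test:
H₀: μ = 86
H₁: μ ≠ 86
df = n - 1 = 17
t = (x̄ - μ₀) / (s/√n) = (87.53 - 86) / (12.04/√18) = 0.539
p-value = 0.5968

Since p-value > α = 0.1, we fail to reject H₀.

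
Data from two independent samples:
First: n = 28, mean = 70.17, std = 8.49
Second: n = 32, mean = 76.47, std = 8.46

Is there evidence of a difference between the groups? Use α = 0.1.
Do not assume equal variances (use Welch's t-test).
Welch's two-sample t-test:
H₀: μ₁ = μ₂
H₁: μ₁ ≠ μ₂
s₁²/n₁ = 8.49²/28 = 2.5743,  s₂²/n₂ = 8.46²/32 = 2.2366
SE = √(s₁²/n₁ + s₂²/n₂) = √(2.5743 + 2.2366) = 2.1934
df (Welch-Satterthwaite) = (s₁²/n₁ + s₂²/n₂)² / [(s₁²/n₁)²/(n₁-1) + (s₂²/n₂)²/(n₂-1)] ≈ 56.89
t = (x̄₁ - x̄₂) / SE = (70.17 - 76.47) / 2.1934 = -6.30 / 2.1934 = -2.872
p-value = 0.0057

Since p-value < α = 0.1, we reject H₀.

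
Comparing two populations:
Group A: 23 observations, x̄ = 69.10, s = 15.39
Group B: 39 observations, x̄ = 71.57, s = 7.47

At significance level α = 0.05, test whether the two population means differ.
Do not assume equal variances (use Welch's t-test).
Welch's two-sample t-test:
H₀: μ₁ = μ₂
H₁: μ₁ ≠ μ₂
s₁²/n₁ = 15.39²/23 = 10.2979,  s₂²/n₂ = 7.47²/39 = 1.4308
SE = √(s₁²/n₁ + s₂²/n₂) = √(10.2979 + 1.4308) = 3.4247
df (Welch-Satterthwaite) = (s₁²/n₁ + s₂²/n₂)² / [(s₁²/n₁)²/(n₁-1) + (s₂²/n₂)²/(n₂-1)] ≈ 28.22
t = (x̄₁ - x̄₂) / SE = (69.10 - 71.57) / 3.4247 = -2.47 / 3.4247 = -0.721
p-value = 0.4767

Since p-value > α = 0.05, we fail to reject H₀.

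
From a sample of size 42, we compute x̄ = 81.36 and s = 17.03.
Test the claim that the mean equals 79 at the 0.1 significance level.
One-sample t-test:
H₀: μ = 79
H₁: μ ≠ 79
df = n - 1 = 41
t = (x̄ - μ₀) / (s/√n) = (81.36 - 79) / (17.03/√42) = 0.898
p-value = 0.3744

Since p-value > α = 0.1, we fail to reject H₀.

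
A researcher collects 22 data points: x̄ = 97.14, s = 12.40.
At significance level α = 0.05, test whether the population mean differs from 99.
One-sample t-test:
H₀: μ = 99
H₁: μ ≠ 99
df = n - 1 = 21
t = (x̄ - μ₀) / (s/√n) = (97.14 - 99) / (12.40/√22) = -0.704
p-value = 0.4894

Since p-value > α = 0.05, we fail to reject H₀.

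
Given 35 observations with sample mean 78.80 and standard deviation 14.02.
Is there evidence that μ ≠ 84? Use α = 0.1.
One-sample t-test:
H₀: μ = 84
H₁: μ ≠ 84
df = n - 1 = 34
t = (x̄ - μ₀) / (s/√n) = (78.80 - 84) / (14.02/√35) = -2.194
p-value = 0.0351

Since p-value < α = 0.1, we reject H₀.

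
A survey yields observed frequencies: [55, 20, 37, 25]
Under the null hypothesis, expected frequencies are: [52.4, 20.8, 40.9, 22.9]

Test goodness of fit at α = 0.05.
Chi-square goodness of fit test:
H₀: observed counts match expected distribution
H₁: observed counts differ from expected distribution
df = k - 1 = 3
χ² = Σ(O - E)²/E
   = (55 - 52.4)²/52.4 + (20 - 20.8)²/20.8 + (37 - 40.9)²/40.9 + (25 - 22.9)²/22.9
   = 0.129 + 0.031 + 0.372 + 0.193
   = 0.72
p-value = 0.8675

Since p-value > α = 0.05, we fail to reject H₀.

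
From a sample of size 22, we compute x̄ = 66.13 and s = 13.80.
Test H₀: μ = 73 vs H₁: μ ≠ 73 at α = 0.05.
One-sample t-test:
H₀: μ = 73
H₁: μ ≠ 73
df = n - 1 = 21
t = (x̄ - μ₀) / (s/√n) = (66.13 - 73) / (13.80/√22) = -2.335
p-value = 0.0295

Since p-value < α = 0.05, we reject H₀.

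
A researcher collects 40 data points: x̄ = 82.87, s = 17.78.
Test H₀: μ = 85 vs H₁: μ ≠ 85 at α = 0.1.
One-sample t-test:
H₀: μ = 85
H₁: μ ≠ 85
df = n - 1 = 39
t = (x̄ - μ₀) / (s/√n) = (82.87 - 85) / (17.78/√40) = -0.758
p-value = 0.4532

Since p-value > α = 0.1, we fail to reject H₀.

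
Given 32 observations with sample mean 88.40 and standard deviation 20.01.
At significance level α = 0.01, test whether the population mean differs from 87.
One-sample t-test:
H₀: μ = 87
H₁: μ ≠ 87
df = n - 1 = 31
t = (x̄ - μ₀) / (s/√n) = (88.40 - 87) / (20.01/√32) = 0.396
p-value = 0.6950

Since p-value > α = 0.01, we fail to reject H₀.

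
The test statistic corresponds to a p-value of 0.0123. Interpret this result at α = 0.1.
Since p = 0.0123 < α = 0.1, reject H₀.
There is sufficient evidence to reject the null hypothesis; the result is statistically significant at the 0.1 level.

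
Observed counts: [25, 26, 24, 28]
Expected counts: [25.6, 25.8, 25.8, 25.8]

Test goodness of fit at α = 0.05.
Chi-square goodness of fit test:
H₀: observed counts match expected distribution
H₁: observed counts differ from expected distribution
df = k - 1 = 3
χ² = Σ(O - E)²/E
   = (25 - 25.6)²/25.6 + (26 - 25.8)²/25.8 + (24 - 25.8)²/25.8 + (28 - 25.8)²/25.8
   = 0.014 + 0.002 + 0.126 + 0.188
   = 0.33
p-value = 0.9545

Since p-value > α = 0.05, we fail to reject H₀.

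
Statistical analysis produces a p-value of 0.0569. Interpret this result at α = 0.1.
Since p = 0.0569 < α = 0.1, reject H₀.
There is sufficient evidence to reject the null hypothesis; the result is statistically significant at the 0.1 level.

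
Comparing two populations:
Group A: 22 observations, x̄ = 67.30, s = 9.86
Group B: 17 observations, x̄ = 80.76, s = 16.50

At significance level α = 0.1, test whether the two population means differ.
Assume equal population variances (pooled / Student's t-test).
Student's two-sample t-test (equal variances):
H₀: μ₁ = μ₂
H₁: μ₁ ≠ μ₂
df = n₁ + n₂ - 2 = 37
Pooled variance s_p² = [(n₁-1)s₁² + (n₂-1)s₂²] / (n₁ + n₂ - 2) = [(21)(9.86²) + (16)(16.50²)] / 37 = 172.9084
SE = √(s_p²(1/n₁ + 1/n₂)) = √(172.9084 × (1/22 + 1/17)) = 4.2462
t = (x̄₁ - x̄₂) / SE = (67.30 - 80.76) / 4.2462 = -13.46 / 4.2462 = -3.170
p-value = 0.0031

Since p-value < α = 0.1, we reject H₀.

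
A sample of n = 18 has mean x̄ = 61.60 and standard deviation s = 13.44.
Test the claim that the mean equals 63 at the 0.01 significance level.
One-sample t-test:
H₀: μ = 63
H₁: μ ≠ 63
df = n - 1 = 17
t = (x̄ - μ₀) / (s/√n) = (61.60 - 63) / (13.44/√18) = -0.442
p-value = 0.6641

Since p-value > α = 0.01, we fail to reject H₀.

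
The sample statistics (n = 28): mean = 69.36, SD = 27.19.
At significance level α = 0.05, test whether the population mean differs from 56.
One-sample t-test:
H₀: μ = 56
H₁: μ ≠ 56
df = n - 1 = 27
t = (x̄ - μ₀) / (s/√n) = (69.36 - 56) / (27.19/√28) = 2.600
p-value = 0.0149

Since p-value < α = 0.05, we reject H₀.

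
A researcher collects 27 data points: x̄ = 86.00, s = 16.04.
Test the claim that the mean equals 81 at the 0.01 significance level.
One-sample t-test:
H₀: μ = 81
H₁: μ ≠ 81
df = n - 1 = 26
t = (x̄ - μ₀) / (s/√n) = (86.00 - 81) / (16.04/√27) = 1.620
p-value = 0.1174

Since p-value > α = 0.01, we fail to reject H₀.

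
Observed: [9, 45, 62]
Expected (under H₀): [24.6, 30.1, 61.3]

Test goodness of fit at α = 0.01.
Chi-square goodness of fit test:
H₀: observed counts match expected distribution
H₁: observed counts differ from expected distribution
df = k - 1 = 2
χ² = Σ(O - E)²/E
   = (9 - 24.6)²/24.6 + (45 - 30.1)²/30.1 + (62 - 61.3)²/61.3
   = 9.893 + 7.376 + 0.008
   = 17.28
p-value = 0.0002

Since p-value < α = 0.01, we reject H₀.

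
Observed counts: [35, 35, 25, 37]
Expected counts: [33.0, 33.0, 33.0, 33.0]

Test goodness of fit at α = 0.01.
Chi-square goodness of fit test:
H₀: observed counts match expected distribution
H₁: observed counts differ from expected distribution
df = k - 1 = 3
χ² = Σ(O - E)²/E
   = (35 - 33.0)²/33.0 + (35 - 33.0)²/33.0 + (25 - 33.0)²/33.0 + (37 - 33.0)²/33.0
   = 0.121 + 0.121 + 1.939 + 0.485
   = 2.67
p-value = 0.4459

Since p-value > α = 0.01, we fail to reject H₀.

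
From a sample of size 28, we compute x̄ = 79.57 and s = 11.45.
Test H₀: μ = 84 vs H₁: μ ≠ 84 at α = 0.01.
One-sample t-test:
H₀: μ = 84
H₁: μ ≠ 84
df = n - 1 = 27
t = (x̄ - μ₀) / (s/√n) = (79.57 - 84) / (11.45/√28) = -2.047
p-value = 0.0505

Since p-value > α = 0.01, we fail to reject H₀.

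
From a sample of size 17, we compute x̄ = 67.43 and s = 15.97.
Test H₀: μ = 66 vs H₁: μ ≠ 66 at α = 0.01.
One-sample t-test:
H₀: μ = 66
H₁: μ ≠ 66
df = n - 1 = 16
t = (x̄ - μ₀) / (s/√n) = (67.43 - 66) / (15.97/√17) = 0.369
p-value = 0.7168

Since p-value > α = 0.01, we fail to reject H₀.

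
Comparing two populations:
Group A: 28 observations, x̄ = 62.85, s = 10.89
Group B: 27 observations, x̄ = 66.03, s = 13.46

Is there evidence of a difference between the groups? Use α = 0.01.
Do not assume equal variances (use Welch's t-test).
Welch's two-sample t-test:
H₀: μ₁ = μ₂
H₁: μ₁ ≠ μ₂
s₁²/n₁ = 10.89²/28 = 4.2354,  s₂²/n₂ = 13.46²/27 = 6.7101
SE = √(s₁²/n₁ + s₂²/n₂) = √(4.2354 + 6.7101) = 3.3084
df (Welch-Satterthwaite) = (s₁²/n₁ + s₂²/n₂)² / [(s₁²/n₁)²/(n₁-1) + (s₂²/n₂)²/(n₂-1)] ≈ 50.00
t = (x̄₁ - x̄₂) / SE = (62.85 - 66.03) / 3.3084 = -3.18 / 3.3084 = -0.961
p-value = 0.3411

Since p-value > α = 0.01, we fail to reject H₀.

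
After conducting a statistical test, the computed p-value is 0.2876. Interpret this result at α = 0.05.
Since p = 0.2876 > α = 0.05, fail to reject H₀.
There is insufficient evidence to reject the null hypothesis; the result is not statistically significant at the 0.05 level.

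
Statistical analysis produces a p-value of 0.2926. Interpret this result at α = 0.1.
Since p = 0.2926 > α = 0.1, fail to reject H₀.
There is insufficient evidence to reject the null hypothesis; the result is not statistically significant at the 0.1 level.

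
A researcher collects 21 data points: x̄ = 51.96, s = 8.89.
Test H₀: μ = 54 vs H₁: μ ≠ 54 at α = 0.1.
One-sample t-test:
H₀: μ = 54
H₁: μ ≠ 54
df = n - 1 = 20
t = (x̄ - μ₀) / (s/√n) = (51.96 - 54) / (8.89/√21) = -1.052
p-value = 0.3055

Since p-value > α = 0.1, we fail to reject H₀.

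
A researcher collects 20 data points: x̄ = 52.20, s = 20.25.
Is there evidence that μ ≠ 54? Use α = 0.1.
One-sample t-test:
H₀: μ = 54
H₁: μ ≠ 54
df = n - 1 = 19
t = (x̄ - μ₀) / (s/√n) = (52.20 - 54) / (20.25/√20) = -0.398
p-value = 0.6954

Since p-value > α = 0.1, we fail to reject H₀.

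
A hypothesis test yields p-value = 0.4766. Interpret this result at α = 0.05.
Since p = 0.4766 > α = 0.05, fail to reject H₀.
There is insufficient evidence to reject the null hypothesis; the result is not statistically significant at the 0.05 level.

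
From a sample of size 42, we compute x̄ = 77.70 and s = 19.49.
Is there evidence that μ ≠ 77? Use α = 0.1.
One-sample t-test:
H₀: μ = 77
H₁: μ ≠ 77
df = n - 1 = 41
t = (x̄ - μ₀) / (s/√n) = (77.70 - 77) / (19.49/√42) = 0.233
p-value = 0.8171

Since p-value > α = 0.1, we fail to reject H₀.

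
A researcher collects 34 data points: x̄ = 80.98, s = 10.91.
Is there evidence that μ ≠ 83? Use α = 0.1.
One-sample t-test:
H₀: μ = 83
H₁: μ ≠ 83
df = n - 1 = 33
t = (x̄ - μ₀) / (s/√n) = (80.98 - 83) / (10.91/√34) = -1.080
p-value = 0.2881

Since p-value > α = 0.1, we fail to reject H₀.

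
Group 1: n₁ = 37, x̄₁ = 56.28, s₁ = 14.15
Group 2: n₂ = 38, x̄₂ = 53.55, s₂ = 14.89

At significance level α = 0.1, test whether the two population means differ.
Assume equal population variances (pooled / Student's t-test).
Student's two-sample t-test (equal variances):
H₀: μ₁ = μ₂
H₁: μ₁ ≠ μ₂
df = n₁ + n₂ - 2 = 73
Pooled variance s_p² = [(n₁-1)s₁² + (n₂-1)s₂²] / (n₁ + n₂ - 2) = [(36)(14.15²) + (37)(14.89²)] / 73 = 211.1145
SE = √(s_p²(1/n₁ + 1/n₂)) = √(211.1145 × (1/37 + 1/38)) = 3.3558
t = (x̄₁ - x̄₂) / SE = (56.28 - 53.55) / 3.3558 = 2.73 / 3.3558 = 0.814
p-value = 0.4186

Since p-value > α = 0.1, we fail to reject H₀.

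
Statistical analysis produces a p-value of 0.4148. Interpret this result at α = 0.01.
Since p = 0.4148 > α = 0.01, fail to reject H₀.
There is insufficient evidence to reject the null hypothesis; the result is not statistically significant at the 0.01 level.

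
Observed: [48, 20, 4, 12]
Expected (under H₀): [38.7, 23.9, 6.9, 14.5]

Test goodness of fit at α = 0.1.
Chi-square goodness of fit test:
H₀: observed counts match expected distribution
H₁: observed counts differ from expected distribution
df = k - 1 = 3
χ² = Σ(O - E)²/E
   = (48 - 38.7)²/38.7 + (20 - 23.9)²/23.9 + (4 - 6.9)²/6.9 + (12 - 14.5)²/14.5
   = 2.235 + 0.636 + 1.219 + 0.431
   = 4.52
p-value = 0.2104

Since p-value > α = 0.1, we fail to reject H₀.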